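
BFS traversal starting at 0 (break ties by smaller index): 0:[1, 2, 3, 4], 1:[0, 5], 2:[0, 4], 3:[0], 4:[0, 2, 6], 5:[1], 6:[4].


BFS queue: start with [0]
Visit order: [0, 1, 2, 3, 4, 5, 6]


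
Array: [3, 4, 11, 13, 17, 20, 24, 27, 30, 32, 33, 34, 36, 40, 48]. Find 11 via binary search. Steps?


Search for 11:
[0,14] mid=7 arr[7]=27
[0,6] mid=3 arr[3]=13
[0,2] mid=1 arr[1]=4
[2,2] mid=2 arr[2]=11
Total: 4 comparisons


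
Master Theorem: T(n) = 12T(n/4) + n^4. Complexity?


a=12, b=4, c=4. log_4(12)=1.792 < c=4. Case 3: O(n^c) = O(n^4)
Complexity: O(n^4)


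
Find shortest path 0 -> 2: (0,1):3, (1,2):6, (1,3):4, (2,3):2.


Dijkstra from 0:
Distances: {0: 0, 1: 3, 2: 9, 3: 7}
Shortest distance to 2 = 9, path = [0, 1, 2]


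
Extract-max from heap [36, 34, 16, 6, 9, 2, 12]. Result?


Max = 36
Replace root with last, heapify down
Resulting heap: [34, 12, 16, 6, 9, 2]


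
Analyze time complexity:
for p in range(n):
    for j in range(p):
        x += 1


Per nesting level: O(n) * O(n) [triangular over p] = O(n^2)
Complexity: O(n^2)


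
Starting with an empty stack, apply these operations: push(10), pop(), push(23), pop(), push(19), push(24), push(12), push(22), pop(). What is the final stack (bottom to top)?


push(10) -> [10]
pop() returns 10 -> []
push(23) -> [23]
pop() returns 23 -> []
push(19) -> [19]
push(24) -> [19, 24]
push(12) -> [19, 24, 12]
push(22) -> [19, 24, 12, 22]
pop() returns 22 -> [19, 24, 12]
Final stack (bottom to top): [19, 24, 12]


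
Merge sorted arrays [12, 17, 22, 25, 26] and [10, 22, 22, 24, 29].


Compare heads, take smaller each step.
Merged: [10, 12, 17, 22, 22, 22, 24, 25, 26, 29]


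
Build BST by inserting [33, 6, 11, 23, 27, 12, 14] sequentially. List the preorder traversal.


Root = 33; build tree by BST insertion.
Preorder traversal: [33, 6, 11, 23, 12, 14, 27]


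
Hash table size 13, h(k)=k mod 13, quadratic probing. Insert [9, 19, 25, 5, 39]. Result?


Insertions: 9->slot 9; 19->slot 6; 25->slot 12; 5->slot 5; 39->slot 0
Table: [39, None, None, None, None, 5, 19, None, None, 9, None, None, 25]


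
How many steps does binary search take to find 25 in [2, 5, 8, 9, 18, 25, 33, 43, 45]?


Search for 25:
[0,8] mid=4 arr[4]=18
[5,8] mid=6 arr[6]=33
[5,5] mid=5 arr[5]=25
Total: 3 comparisons


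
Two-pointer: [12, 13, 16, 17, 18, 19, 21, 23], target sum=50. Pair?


Two pointers: lo=0, hi=7
No pair sums to 50


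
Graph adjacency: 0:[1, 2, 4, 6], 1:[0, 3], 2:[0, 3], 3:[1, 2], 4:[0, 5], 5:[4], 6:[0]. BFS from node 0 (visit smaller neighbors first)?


BFS queue: start with [0]
Visit order: [0, 1, 2, 4, 6, 3, 5]


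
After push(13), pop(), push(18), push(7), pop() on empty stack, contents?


push(13) -> [13]
pop() returns 13 -> []
push(18) -> [18]
push(7) -> [18, 7]
pop() returns 7 -> [18]
Final stack (bottom to top): [18]


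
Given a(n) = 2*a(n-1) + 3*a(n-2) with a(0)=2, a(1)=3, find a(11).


Build bottom-up:
...a(9)=24603, a(10)=73812, a(11)=2*73812+3*24603=221433


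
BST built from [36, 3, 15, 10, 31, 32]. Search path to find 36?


BST root = 36
Search for 36: compare at each node
Path: [36]


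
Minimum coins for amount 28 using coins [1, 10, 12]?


dp[0]=0; dp[i]=1+min(dp[i-c] for c in coins)
...dp[23]=3, dp[24]=2, dp[25]=3, dp[26]=4, dp[27]=5, dp[28]=6
Minimum coins for 28 = 6


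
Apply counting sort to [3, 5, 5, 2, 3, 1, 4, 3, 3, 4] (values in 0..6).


Count array: [0, 1, 1, 4, 2, 2, 0]
Reconstruct: [1, 2, 3, 3, 3, 3, 4, 4, 5, 5]


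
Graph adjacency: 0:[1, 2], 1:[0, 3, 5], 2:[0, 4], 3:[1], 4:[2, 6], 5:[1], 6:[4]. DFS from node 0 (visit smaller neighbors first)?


DFS stack-based: start with [0]
Visit order: [0, 1, 3, 5, 2, 4, 6]


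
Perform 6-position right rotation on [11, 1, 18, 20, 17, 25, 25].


Right rotate by 6: [1, 18, 20, 17, 25, 25, 11]


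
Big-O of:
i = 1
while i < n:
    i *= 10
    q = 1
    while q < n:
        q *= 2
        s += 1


Per nesting level: O(log n) * O(log n) = O((log n)^2)
Complexity: O((log n)^2)


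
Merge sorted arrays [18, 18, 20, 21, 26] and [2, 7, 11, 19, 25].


Compare heads, take smaller each step.
Merged: [2, 7, 11, 18, 18, 19, 20, 21, 25, 26]


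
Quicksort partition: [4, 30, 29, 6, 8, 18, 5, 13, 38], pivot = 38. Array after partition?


Elements <= 38 go left of pivot.
Result: [4, 30, 29, 6, 8, 18, 5, 13, 38], pivot at index 8


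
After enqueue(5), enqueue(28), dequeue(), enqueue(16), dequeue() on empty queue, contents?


enqueue(5) -> [5]
enqueue(28) -> [5, 28]
dequeue() returns 5 -> [28]
enqueue(16) -> [28, 16]
dequeue() returns 28 -> [16]
Final queue (front to back): [16]


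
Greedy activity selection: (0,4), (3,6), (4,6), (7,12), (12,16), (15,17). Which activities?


Greedy: pick earliest-ending, then skip overlaps.
Selected (4 activities): [(0, 4), (4, 6), (7, 12), (12, 16)]


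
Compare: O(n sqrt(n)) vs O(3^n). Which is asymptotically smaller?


n^1.5 grows slower than exponential (base 3)
O(n sqrt(n)) is asymptotically smaller; O(3^n) grows faster


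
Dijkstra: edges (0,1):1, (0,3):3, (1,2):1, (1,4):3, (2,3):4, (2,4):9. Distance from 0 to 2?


Dijkstra from 0:
Distances: {0: 0, 1: 1, 2: 2, 3: 3, 4: 4}
Shortest distance to 2 = 2, path = [0, 1, 2]


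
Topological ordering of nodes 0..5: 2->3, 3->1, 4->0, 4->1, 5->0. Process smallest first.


Kahn's algorithm, process smallest node first
Order: [2, 3, 4, 1, 5, 0]


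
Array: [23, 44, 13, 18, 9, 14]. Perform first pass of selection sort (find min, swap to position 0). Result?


After one pass: [9, 44, 13, 18, 23, 14]


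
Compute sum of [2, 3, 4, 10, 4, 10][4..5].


Prefix sums: [0, 2, 5, 9, 19, 23, 33]
Sum[4..5] = prefix[6] - prefix[4] = 33 - 19 = 14


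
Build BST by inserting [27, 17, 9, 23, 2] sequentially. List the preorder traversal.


Root = 27; build tree by BST insertion.
Preorder traversal: [27, 17, 9, 2, 23]


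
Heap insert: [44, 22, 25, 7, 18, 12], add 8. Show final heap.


Append 8: [44, 22, 25, 7, 18, 12, 8]
Bubble up: no swaps needed
Result: [44, 22, 25, 7, 18, 12, 8]


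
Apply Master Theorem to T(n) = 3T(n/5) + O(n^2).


a=3, b=5, c=2. log_5(3)=0.683 < c=2. Case 3: O(n^c) = O(n^2)
Complexity: O(n^2)


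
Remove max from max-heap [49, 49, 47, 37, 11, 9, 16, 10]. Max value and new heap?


Max = 49
Replace root with last, heapify down
Resulting heap: [49, 37, 47, 10, 11, 9, 16]


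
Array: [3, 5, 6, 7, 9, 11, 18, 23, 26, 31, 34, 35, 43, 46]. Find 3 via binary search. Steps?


Search for 3:
[0,13] mid=6 arr[6]=18
[0,5] mid=2 arr[2]=6
[0,1] mid=0 arr[0]=3
Total: 3 comparisons


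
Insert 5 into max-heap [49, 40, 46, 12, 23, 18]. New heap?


Append 5: [49, 40, 46, 12, 23, 18, 5]
Bubble up: no swaps needed
Result: [49, 40, 46, 12, 23, 18, 5]


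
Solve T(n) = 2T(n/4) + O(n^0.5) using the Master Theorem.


a=2, b=4, c=0.5. log_4(2)=0.5 = c=0.5. Case 2: O(n^c log n) = O(sqrt(n) log n)
Complexity: O(sqrt(n) log n)


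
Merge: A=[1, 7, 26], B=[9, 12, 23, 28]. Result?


Compare heads, take smaller each step.
Merged: [1, 7, 9, 12, 23, 26, 28]


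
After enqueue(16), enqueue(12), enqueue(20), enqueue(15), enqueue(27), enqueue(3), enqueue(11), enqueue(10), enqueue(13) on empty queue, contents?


enqueue(16) -> [16]
enqueue(12) -> [16, 12]
enqueue(20) -> [16, 12, 20]
enqueue(15) -> [16, 12, 20, 15]
enqueue(27) -> [16, 12, 20, 15, 27]
enqueue(3) -> [16, 12, 20, 15, 27, 3]
enqueue(11) -> [16, 12, 20, 15, 27, 3, 11]
enqueue(10) -> [16, 12, 20, 15, 27, 3, 11, 10]
enqueue(13) -> [16, 12, 20, 15, 27, 3, 11, 10, 13]
Final queue (front to back): [16, 12, 20, 15, 27, 3, 11, 10, 13]


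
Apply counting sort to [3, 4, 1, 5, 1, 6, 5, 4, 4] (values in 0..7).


Count array: [0, 2, 0, 1, 3, 2, 1, 0]
Reconstruct: [1, 1, 3, 4, 4, 4, 5, 5, 6]


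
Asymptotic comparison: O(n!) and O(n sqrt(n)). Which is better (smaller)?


n^1.5 grows slower than factorial
O(n sqrt(n)) is asymptotically smaller; O(n!) grows faster


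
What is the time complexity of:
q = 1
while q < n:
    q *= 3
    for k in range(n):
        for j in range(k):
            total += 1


Per nesting level: O(log n) * O(n) * O(n) [triangular over k] = O(n^2 log n)
Complexity: O(n^2 log n)


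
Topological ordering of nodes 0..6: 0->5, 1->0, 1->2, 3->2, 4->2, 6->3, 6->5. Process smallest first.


Kahn's algorithm, process smallest node first
Order: [1, 0, 4, 6, 3, 2, 5]


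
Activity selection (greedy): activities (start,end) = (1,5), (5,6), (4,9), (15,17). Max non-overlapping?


Greedy: pick earliest-ending, then skip overlaps.
Selected (3 activities): [(1, 5), (5, 6), (15, 17)]


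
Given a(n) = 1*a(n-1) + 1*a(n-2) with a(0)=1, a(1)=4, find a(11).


Build bottom-up:
...a(9)=157, a(10)=254, a(11)=1*254+1*157=411


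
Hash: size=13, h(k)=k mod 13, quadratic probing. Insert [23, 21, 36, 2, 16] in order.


Insertions: 23->slot 10; 21->slot 8; 36->slot 11; 2->slot 2; 16->slot 3
Table: [None, None, 2, 16, None, None, None, None, 21, None, 23, 36, None]


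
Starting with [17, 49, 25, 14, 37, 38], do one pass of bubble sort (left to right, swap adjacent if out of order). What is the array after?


After one pass: [17, 25, 14, 37, 38, 49]


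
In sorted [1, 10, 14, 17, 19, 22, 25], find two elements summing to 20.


Two pointers: lo=0, hi=6
Found pair: (1, 19) summing to 20


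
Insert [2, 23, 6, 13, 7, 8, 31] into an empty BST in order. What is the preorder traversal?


Root = 2; build tree by BST insertion.
Preorder traversal: [2, 23, 6, 13, 7, 8, 31]


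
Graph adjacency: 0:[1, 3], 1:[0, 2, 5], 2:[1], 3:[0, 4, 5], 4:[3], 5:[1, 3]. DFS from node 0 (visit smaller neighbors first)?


DFS stack-based: start with [0]
Visit order: [0, 1, 2, 5, 3, 4]


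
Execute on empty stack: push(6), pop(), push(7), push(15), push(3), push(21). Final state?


push(6) -> [6]
pop() returns 6 -> []
push(7) -> [7]
push(15) -> [7, 15]
push(3) -> [7, 15, 3]
push(21) -> [7, 15, 3, 21]
Final stack (bottom to top): [7, 15, 3, 21]


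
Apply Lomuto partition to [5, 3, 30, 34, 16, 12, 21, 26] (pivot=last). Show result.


Elements <= 26 go left of pivot.
Result: [5, 3, 16, 12, 21, 26, 30, 34], pivot at index 5


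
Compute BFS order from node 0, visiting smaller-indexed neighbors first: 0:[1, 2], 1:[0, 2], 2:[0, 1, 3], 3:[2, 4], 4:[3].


BFS queue: start with [0]
Visit order: [0, 1, 2, 3, 4]


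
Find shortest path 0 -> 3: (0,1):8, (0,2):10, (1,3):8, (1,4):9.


Dijkstra from 0:
Distances: {0: 0, 1: 8, 2: 10, 3: 16, 4: 17}
Shortest distance to 3 = 16, path = [0, 1, 3]


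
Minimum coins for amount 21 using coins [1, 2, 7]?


dp[0]=0; dp[i]=1+min(dp[i-c] for c in coins)
...dp[16]=3, dp[17]=4, dp[18]=4, dp[19]=5, dp[20]=5, dp[21]=3
Minimum coins for 21 = 3


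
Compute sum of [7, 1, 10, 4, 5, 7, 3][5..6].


Prefix sums: [0, 7, 8, 18, 22, 27, 34, 37]
Sum[5..6] = prefix[7] - prefix[5] = 37 - 27 = 10


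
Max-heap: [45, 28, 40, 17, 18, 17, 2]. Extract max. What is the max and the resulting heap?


Max = 45
Replace root with last, heapify down
Resulting heap: [40, 28, 17, 17, 18, 2]


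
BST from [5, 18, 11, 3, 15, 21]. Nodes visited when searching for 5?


BST root = 5
Search for 5: compare at each node
Path: [5]


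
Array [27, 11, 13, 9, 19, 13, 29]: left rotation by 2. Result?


Left rotate by 2: [13, 9, 19, 13, 29, 27, 11]


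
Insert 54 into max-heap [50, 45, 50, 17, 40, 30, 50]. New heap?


Append 54: [50, 45, 50, 17, 40, 30, 50, 54]
Bubble up: swap idx 7(54) with idx 3(17); swap idx 3(54) with idx 1(45); swap idx 1(54) with idx 0(50)
Result: [54, 50, 50, 45, 40, 30, 50, 17]


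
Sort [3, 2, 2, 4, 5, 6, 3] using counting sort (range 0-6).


Count array: [0, 0, 2, 2, 1, 1, 1]
Reconstruct: [2, 2, 3, 3, 4, 5, 6]


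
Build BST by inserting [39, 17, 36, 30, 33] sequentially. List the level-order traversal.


Root = 39; build tree by BST insertion.
Level-Order traversal: [39, 17, 36, 30, 33]


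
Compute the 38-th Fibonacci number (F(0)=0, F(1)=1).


F(n)=F(n-1)+F(n-2)
...F(36)=14930352, F(37)=24157817, F(38)=39088169


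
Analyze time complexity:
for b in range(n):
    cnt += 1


Per nesting level: O(n) = O(n)
Complexity: O(n)


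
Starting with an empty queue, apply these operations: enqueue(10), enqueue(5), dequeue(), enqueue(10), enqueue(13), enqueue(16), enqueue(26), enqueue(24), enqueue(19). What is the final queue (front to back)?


enqueue(10) -> [10]
enqueue(5) -> [10, 5]
dequeue() returns 10 -> [5]
enqueue(10) -> [5, 10]
enqueue(13) -> [5, 10, 13]
enqueue(16) -> [5, 10, 13, 16]
enqueue(26) -> [5, 10, 13, 16, 26]
enqueue(24) -> [5, 10, 13, 16, 26, 24]
enqueue(19) -> [5, 10, 13, 16, 26, 24, 19]
Final queue (front to back): [5, 10, 13, 16, 26, 24, 19]


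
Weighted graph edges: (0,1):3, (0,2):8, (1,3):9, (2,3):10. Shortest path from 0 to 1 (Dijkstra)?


Dijkstra from 0:
Distances: {0: 0, 1: 3, 2: 8, 3: 12}
Shortest distance to 1 = 3, path = [0, 1]


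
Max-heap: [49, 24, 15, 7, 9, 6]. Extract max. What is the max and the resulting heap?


Max = 49
Replace root with last, heapify down
Resulting heap: [24, 9, 15, 7, 6]


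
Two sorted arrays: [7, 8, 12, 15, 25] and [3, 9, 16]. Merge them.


Compare heads, take smaller each step.
Merged: [3, 7, 8, 9, 12, 15, 16, 25]


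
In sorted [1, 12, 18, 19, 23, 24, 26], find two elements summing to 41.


Two pointers: lo=0, hi=6
Found pair: (18, 23) summing to 41


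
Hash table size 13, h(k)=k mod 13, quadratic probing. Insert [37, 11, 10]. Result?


Insertions: 37->slot 11; 11->slot 12; 10->slot 10
Table: [None, None, None, None, None, None, None, None, None, None, 10, 37, 11]


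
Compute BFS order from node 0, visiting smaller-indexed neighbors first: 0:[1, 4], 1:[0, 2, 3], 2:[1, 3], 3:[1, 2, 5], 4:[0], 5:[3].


BFS queue: start with [0]
Visit order: [0, 1, 4, 2, 3, 5]


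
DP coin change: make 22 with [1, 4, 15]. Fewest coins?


dp[0]=0; dp[i]=1+min(dp[i-c] for c in coins)
...dp[17]=3, dp[18]=4, dp[19]=2, dp[20]=3, dp[21]=4, dp[22]=5
Minimum coins for 22 = 5


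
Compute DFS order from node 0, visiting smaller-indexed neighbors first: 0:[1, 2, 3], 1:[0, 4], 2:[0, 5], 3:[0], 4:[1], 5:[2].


DFS stack-based: start with [0]
Visit order: [0, 1, 4, 2, 5, 3]


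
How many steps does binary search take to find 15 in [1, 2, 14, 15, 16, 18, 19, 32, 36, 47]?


Search for 15:
[0,9] mid=4 arr[4]=16
[0,3] mid=1 arr[1]=2
[2,3] mid=2 arr[2]=14
[3,3] mid=3 arr[3]=15
Total: 4 comparisons


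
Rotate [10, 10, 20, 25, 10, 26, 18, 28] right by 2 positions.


Right rotate by 2: [18, 28, 10, 10, 20, 25, 10, 26]


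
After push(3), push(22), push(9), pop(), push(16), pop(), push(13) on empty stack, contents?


push(3) -> [3]
push(22) -> [3, 22]
push(9) -> [3, 22, 9]
pop() returns 9 -> [3, 22]
push(16) -> [3, 22, 16]
pop() returns 16 -> [3, 22]
push(13) -> [3, 22, 13]
Final stack (bottom to top): [3, 22, 13]


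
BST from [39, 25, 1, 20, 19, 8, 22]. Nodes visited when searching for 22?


BST root = 39
Search for 22: compare at each node
Path: [39, 25, 1, 20, 22]


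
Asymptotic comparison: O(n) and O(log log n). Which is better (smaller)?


double-logarithmic grows slower than linear
O(log log n) is asymptotically smaller; O(n) grows faster


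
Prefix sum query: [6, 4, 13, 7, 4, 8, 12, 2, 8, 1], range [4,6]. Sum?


Prefix sums: [0, 6, 10, 23, 30, 34, 42, 54, 56, 64, 65]
Sum[4..6] = prefix[7] - prefix[4] = 54 - 30 = 24


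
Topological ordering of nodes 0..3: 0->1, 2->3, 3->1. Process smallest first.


Kahn's algorithm, process smallest node first
Order: [0, 2, 3, 1]


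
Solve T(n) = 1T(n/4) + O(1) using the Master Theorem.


a=1, b=4, c=0. log_4(1)=0 = c=0. Case 2: O(n^c log n) = O(log n)
Complexity: O(log n)


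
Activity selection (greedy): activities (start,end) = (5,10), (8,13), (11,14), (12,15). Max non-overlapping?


Greedy: pick earliest-ending, then skip overlaps.
Selected (2 activities): [(5, 10), (11, 14)]


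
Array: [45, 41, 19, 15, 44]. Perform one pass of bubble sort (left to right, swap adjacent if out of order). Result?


After one pass: [41, 19, 15, 44, 45]


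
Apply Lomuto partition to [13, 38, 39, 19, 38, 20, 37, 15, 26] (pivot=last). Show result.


Elements <= 26 go left of pivot.
Result: [13, 19, 20, 15, 26, 39, 37, 38, 38], pivot at index 4


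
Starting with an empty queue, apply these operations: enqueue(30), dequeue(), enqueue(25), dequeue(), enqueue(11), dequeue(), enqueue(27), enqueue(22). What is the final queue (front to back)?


enqueue(30) -> [30]
dequeue() returns 30 -> []
enqueue(25) -> [25]
dequeue() returns 25 -> []
enqueue(11) -> [11]
dequeue() returns 11 -> []
enqueue(27) -> [27]
enqueue(22) -> [27, 22]
Final queue (front to back): [27, 22]


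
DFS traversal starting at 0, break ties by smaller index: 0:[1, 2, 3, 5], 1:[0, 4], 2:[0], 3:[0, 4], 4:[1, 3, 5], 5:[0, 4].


DFS stack-based: start with [0]
Visit order: [0, 1, 4, 3, 5, 2]


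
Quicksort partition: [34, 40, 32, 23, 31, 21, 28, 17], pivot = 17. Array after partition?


Elements <= 17 go left of pivot.
Result: [17, 40, 32, 23, 31, 21, 28, 34], pivot at index 0


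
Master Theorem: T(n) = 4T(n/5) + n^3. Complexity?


a=4, b=5, c=3. log_5(4)=0.861 < c=3. Case 3: O(n^c) = O(n^3)
Complexity: O(n^3)


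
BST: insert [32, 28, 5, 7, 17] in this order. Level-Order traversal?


Root = 32; build tree by BST insertion.
Level-Order traversal: [32, 28, 5, 7, 17]


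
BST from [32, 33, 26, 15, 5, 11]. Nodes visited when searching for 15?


BST root = 32
Search for 15: compare at each node
Path: [32, 26, 15]


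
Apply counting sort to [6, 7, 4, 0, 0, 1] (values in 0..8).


Count array: [2, 1, 0, 0, 1, 0, 1, 1, 0]
Reconstruct: [0, 0, 1, 4, 6, 7]


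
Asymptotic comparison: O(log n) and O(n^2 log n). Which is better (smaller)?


logarithmic grows slower than n^2 log n
O(log n) is asymptotically smaller; O(n^2 log n) grows faster


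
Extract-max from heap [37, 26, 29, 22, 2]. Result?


Max = 37
Replace root with last, heapify down
Resulting heap: [29, 26, 2, 22]


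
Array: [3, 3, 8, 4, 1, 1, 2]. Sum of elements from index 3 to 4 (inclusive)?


Prefix sums: [0, 3, 6, 14, 18, 19, 20, 22]
Sum[3..4] = prefix[5] - prefix[3] = 19 - 14 = 5


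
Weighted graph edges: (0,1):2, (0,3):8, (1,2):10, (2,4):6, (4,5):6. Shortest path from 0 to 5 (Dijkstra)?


Dijkstra from 0:
Distances: {0: 0, 1: 2, 2: 12, 3: 8, 4: 18, 5: 24}
Shortest distance to 5 = 24, path = [0, 1, 2, 4, 5]


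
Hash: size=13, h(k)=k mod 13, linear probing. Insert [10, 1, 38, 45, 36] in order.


Insertions: 10->slot 10; 1->slot 1; 38->slot 12; 45->slot 6; 36->slot 11
Table: [None, 1, None, None, None, None, 45, None, None, None, 10, 36, 38]


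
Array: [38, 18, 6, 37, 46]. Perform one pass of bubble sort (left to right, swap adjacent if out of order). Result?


After one pass: [18, 6, 37, 38, 46]


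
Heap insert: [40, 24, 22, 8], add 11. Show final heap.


Append 11: [40, 24, 22, 8, 11]
Bubble up: no swaps needed
Result: [40, 24, 22, 8, 11]


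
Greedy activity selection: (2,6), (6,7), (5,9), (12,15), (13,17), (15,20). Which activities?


Greedy: pick earliest-ending, then skip overlaps.
Selected (4 activities): [(2, 6), (6, 7), (12, 15), (15, 20)]


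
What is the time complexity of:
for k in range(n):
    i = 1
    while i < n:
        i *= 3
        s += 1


Per nesting level: O(n) * O(log n) = O(n log n)
Complexity: O(n log n)


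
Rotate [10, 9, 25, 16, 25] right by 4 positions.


Right rotate by 4: [9, 25, 16, 25, 10]


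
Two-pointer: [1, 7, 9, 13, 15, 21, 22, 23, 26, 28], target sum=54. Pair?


Two pointers: lo=0, hi=9
Found pair: (26, 28) summing to 54


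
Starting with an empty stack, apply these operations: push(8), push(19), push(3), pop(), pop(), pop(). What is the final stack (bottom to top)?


push(8) -> [8]
push(19) -> [8, 19]
push(3) -> [8, 19, 3]
pop() returns 3 -> [8, 19]
pop() returns 19 -> [8]
pop() returns 8 -> []
Final stack (bottom to top): []


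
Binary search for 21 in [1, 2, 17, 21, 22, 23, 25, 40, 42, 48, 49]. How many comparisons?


Search for 21:
[0,10] mid=5 arr[5]=23
[0,4] mid=2 arr[2]=17
[3,4] mid=3 arr[3]=21
Total: 3 comparisons


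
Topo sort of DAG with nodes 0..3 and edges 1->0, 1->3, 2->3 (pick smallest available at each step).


Kahn's algorithm, process smallest node first
Order: [1, 0, 2, 3]


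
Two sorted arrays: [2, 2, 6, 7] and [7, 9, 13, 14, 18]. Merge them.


Compare heads, take smaller each step.
Merged: [2, 2, 6, 7, 7, 9, 13, 14, 18]


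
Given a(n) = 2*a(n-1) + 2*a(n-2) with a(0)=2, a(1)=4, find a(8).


Build bottom-up:
...a(6)=656, a(7)=1792, a(8)=2*1792+2*656=4896


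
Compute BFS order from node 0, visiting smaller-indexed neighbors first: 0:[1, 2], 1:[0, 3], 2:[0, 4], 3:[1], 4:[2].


BFS queue: start with [0]
Visit order: [0, 1, 2, 3, 4]


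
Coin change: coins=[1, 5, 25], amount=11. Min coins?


dp[0]=0; dp[i]=1+min(dp[i-c] for c in coins)
...dp[6]=2, dp[7]=3, dp[8]=4, dp[9]=5, dp[10]=2, dp[11]=3
Minimum coins for 11 = 3


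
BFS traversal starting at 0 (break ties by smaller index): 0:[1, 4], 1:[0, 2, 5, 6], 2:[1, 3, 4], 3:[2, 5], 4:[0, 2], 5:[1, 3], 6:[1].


BFS queue: start with [0]
Visit order: [0, 1, 4, 2, 5, 6, 3]


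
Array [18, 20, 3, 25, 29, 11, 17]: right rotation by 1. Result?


Right rotate by 1: [17, 18, 20, 3, 25, 29, 11]


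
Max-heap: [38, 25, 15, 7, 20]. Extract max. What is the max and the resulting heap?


Max = 38
Replace root with last, heapify down
Resulting heap: [25, 20, 15, 7]


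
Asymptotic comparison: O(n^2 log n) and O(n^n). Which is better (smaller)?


n^2 log n grows slower than n^n
O(n^2 log n) is asymptotically smaller; O(n^n) grows faster


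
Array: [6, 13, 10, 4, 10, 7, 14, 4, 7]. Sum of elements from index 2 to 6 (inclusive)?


Prefix sums: [0, 6, 19, 29, 33, 43, 50, 64, 68, 75]
Sum[2..6] = prefix[7] - prefix[2] = 64 - 19 = 45


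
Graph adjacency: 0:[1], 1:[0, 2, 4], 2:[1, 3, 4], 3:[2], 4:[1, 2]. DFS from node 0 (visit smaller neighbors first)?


DFS stack-based: start with [0]
Visit order: [0, 1, 2, 3, 4]


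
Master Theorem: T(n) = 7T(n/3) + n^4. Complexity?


a=7, b=3, c=4. log_3(7)=1.771 < c=4. Case 3: O(n^c) = O(n^4)
Complexity: O(n^4)


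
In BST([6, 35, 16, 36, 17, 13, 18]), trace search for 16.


BST root = 6
Search for 16: compare at each node
Path: [6, 35, 16]


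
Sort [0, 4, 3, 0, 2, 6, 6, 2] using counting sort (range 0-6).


Count array: [2, 0, 2, 1, 1, 0, 2]
Reconstruct: [0, 0, 2, 2, 3, 4, 6, 6]


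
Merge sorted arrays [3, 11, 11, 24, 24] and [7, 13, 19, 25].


Compare heads, take smaller each step.
Merged: [3, 7, 11, 11, 13, 19, 24, 24, 25]


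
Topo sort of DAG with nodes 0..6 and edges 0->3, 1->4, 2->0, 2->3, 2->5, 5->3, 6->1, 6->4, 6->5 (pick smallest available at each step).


Kahn's algorithm, process smallest node first
Order: [2, 0, 6, 1, 4, 5, 3]


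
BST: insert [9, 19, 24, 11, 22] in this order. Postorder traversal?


Root = 9; build tree by BST insertion.
Postorder traversal: [11, 22, 24, 19, 9]


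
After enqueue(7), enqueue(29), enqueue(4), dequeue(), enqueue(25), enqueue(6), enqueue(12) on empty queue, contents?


enqueue(7) -> [7]
enqueue(29) -> [7, 29]
enqueue(4) -> [7, 29, 4]
dequeue() returns 7 -> [29, 4]
enqueue(25) -> [29, 4, 25]
enqueue(6) -> [29, 4, 25, 6]
enqueue(12) -> [29, 4, 25, 6, 12]
Final queue (front to back): [29, 4, 25, 6, 12]


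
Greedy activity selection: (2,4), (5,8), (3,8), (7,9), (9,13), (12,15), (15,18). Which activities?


Greedy: pick earliest-ending, then skip overlaps.
Selected (4 activities): [(2, 4), (5, 8), (9, 13), (15, 18)]


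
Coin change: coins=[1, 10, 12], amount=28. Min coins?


dp[0]=0; dp[i]=1+min(dp[i-c] for c in coins)
...dp[23]=3, dp[24]=2, dp[25]=3, dp[26]=4, dp[27]=5, dp[28]=6
Minimum coins for 28 = 6


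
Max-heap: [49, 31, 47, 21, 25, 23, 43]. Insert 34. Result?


Append 34: [49, 31, 47, 21, 25, 23, 43, 34]
Bubble up: swap idx 7(34) with idx 3(21); swap idx 3(34) with idx 1(31)
Result: [49, 34, 47, 31, 25, 23, 43, 21]


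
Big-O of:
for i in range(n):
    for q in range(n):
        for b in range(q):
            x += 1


Per nesting level: O(n) * O(n) * O(n) [triangular over q] = O(n^3)
Complexity: O(n^3)


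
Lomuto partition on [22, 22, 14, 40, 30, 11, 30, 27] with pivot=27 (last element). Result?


Elements <= 27 go left of pivot.
Result: [22, 22, 14, 11, 27, 40, 30, 30], pivot at index 4


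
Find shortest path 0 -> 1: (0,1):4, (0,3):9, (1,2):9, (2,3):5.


Dijkstra from 0:
Distances: {0: 0, 1: 4, 2: 13, 3: 9}
Shortest distance to 1 = 4, path = [0, 1]


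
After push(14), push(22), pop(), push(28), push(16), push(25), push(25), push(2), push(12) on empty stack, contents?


push(14) -> [14]
push(22) -> [14, 22]
pop() returns 22 -> [14]
push(28) -> [14, 28]
push(16) -> [14, 28, 16]
push(25) -> [14, 28, 16, 25]
push(25) -> [14, 28, 16, 25, 25]
push(2) -> [14, 28, 16, 25, 25, 2]
push(12) -> [14, 28, 16, 25, 25, 2, 12]
Final stack (bottom to top): [14, 28, 16, 25, 25, 2, 12]


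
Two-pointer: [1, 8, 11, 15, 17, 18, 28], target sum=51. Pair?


Two pointers: lo=0, hi=6
No pair sums to 51


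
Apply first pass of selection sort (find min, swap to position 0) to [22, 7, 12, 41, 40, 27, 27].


After one pass: [7, 22, 12, 41, 40, 27, 27]


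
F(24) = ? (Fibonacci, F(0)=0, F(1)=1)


F(n)=F(n-1)+F(n-2)
...F(22)=17711, F(23)=28657, F(24)=46368


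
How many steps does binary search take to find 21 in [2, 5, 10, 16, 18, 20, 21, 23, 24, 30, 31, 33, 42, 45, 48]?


Search for 21:
[0,14] mid=7 arr[7]=23
[0,6] mid=3 arr[3]=16
[4,6] mid=5 arr[5]=20
[6,6] mid=6 arr[6]=21
Total: 4 comparisons


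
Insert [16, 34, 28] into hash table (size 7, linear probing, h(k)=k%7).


Insertions: 16->slot 2; 34->slot 6; 28->slot 0
Table: [28, None, 16, None, None, None, 34]


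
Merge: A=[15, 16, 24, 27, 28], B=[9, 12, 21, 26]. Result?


Compare heads, take smaller each step.
Merged: [9, 12, 15, 16, 21, 24, 26, 27, 28]


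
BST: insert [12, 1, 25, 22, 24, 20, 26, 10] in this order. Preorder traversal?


Root = 12; build tree by BST insertion.
Preorder traversal: [12, 1, 10, 25, 22, 20, 24, 26]


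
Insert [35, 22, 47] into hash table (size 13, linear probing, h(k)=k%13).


Insertions: 35->slot 9; 22->slot 10; 47->slot 8
Table: [None, None, None, None, None, None, None, None, 47, 35, 22, None, None]


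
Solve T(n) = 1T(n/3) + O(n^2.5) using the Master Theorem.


a=1, b=3, c=2.5. log_3(1)=0 < c=2.5. Case 3: O(n^c) = O(n^2.500)
Complexity: O(n^2.500)


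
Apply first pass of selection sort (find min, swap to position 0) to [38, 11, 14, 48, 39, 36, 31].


After one pass: [11, 38, 14, 48, 39, 36, 31]


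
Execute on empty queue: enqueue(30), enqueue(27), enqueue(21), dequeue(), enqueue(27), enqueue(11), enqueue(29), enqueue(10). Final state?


enqueue(30) -> [30]
enqueue(27) -> [30, 27]
enqueue(21) -> [30, 27, 21]
dequeue() returns 30 -> [27, 21]
enqueue(27) -> [27, 21, 27]
enqueue(11) -> [27, 21, 27, 11]
enqueue(29) -> [27, 21, 27, 11, 29]
enqueue(10) -> [27, 21, 27, 11, 29, 10]
Final queue (front to back): [27, 21, 27, 11, 29, 10]


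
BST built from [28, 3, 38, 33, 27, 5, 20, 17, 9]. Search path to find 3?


BST root = 28
Search for 3: compare at each node
Path: [28, 3]


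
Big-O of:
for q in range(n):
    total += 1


Per nesting level: O(n) = O(n)
Complexity: O(n)


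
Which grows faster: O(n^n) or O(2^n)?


exponential grows slower than n^n
O(2^n) is asymptotically smaller; O(n^n) grows faster


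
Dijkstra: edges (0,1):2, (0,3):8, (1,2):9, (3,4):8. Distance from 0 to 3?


Dijkstra from 0:
Distances: {0: 0, 1: 2, 2: 11, 3: 8, 4: 16}
Shortest distance to 3 = 8, path = [0, 3]


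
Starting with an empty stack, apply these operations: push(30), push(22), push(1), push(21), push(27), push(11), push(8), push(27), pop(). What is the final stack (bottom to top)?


push(30) -> [30]
push(22) -> [30, 22]
push(1) -> [30, 22, 1]
push(21) -> [30, 22, 1, 21]
push(27) -> [30, 22, 1, 21, 27]
push(11) -> [30, 22, 1, 21, 27, 11]
push(8) -> [30, 22, 1, 21, 27, 11, 8]
push(27) -> [30, 22, 1, 21, 27, 11, 8, 27]
pop() returns 27 -> [30, 22, 1, 21, 27, 11, 8]
Final stack (bottom to top): [30, 22, 1, 21, 27, 11, 8]


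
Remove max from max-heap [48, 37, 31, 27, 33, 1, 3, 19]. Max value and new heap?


Max = 48
Replace root with last, heapify down
Resulting heap: [37, 33, 31, 27, 19, 1, 3]


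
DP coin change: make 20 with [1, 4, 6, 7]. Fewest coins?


dp[0]=0; dp[i]=1+min(dp[i-c] for c in coins)
...dp[15]=3, dp[16]=3, dp[17]=3, dp[18]=3, dp[19]=3, dp[20]=3
Minimum coins for 20 = 3


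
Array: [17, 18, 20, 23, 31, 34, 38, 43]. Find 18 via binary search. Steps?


Search for 18:
[0,7] mid=3 arr[3]=23
[0,2] mid=1 arr[1]=18
Total: 2 comparisons


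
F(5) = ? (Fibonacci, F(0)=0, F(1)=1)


F(n)=F(n-1)+F(n-2)
...F(3)=2, F(4)=3, F(5)=5


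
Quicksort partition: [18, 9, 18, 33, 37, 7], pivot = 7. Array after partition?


Elements <= 7 go left of pivot.
Result: [7, 9, 18, 33, 37, 18], pivot at index 0


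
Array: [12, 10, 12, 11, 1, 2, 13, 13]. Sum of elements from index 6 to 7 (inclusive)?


Prefix sums: [0, 12, 22, 34, 45, 46, 48, 61, 74]
Sum[6..7] = prefix[8] - prefix[6] = 74 - 48 = 26


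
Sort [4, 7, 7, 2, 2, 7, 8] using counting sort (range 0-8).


Count array: [0, 0, 2, 0, 1, 0, 0, 3, 1]
Reconstruct: [2, 2, 4, 7, 7, 7, 8]


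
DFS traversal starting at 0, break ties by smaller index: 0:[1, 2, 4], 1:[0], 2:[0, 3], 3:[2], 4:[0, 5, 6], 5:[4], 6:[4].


DFS stack-based: start with [0]
Visit order: [0, 1, 2, 3, 4, 5, 6]


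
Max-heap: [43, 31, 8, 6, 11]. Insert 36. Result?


Append 36: [43, 31, 8, 6, 11, 36]
Bubble up: swap idx 5(36) with idx 2(8)
Result: [43, 31, 36, 6, 11, 8]


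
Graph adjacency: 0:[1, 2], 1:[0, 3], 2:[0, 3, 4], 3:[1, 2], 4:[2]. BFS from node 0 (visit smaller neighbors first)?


BFS queue: start with [0]
Visit order: [0, 1, 2, 3, 4]


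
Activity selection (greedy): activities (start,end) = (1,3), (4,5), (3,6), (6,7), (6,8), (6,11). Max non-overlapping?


Greedy: pick earliest-ending, then skip overlaps.
Selected (3 activities): [(1, 3), (4, 5), (6, 7)]


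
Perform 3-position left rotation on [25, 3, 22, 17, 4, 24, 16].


Left rotate by 3: [17, 4, 24, 16, 25, 3, 22]


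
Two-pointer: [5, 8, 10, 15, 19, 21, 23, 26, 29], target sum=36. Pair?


Two pointers: lo=0, hi=8
Found pair: (10, 26) summing to 36


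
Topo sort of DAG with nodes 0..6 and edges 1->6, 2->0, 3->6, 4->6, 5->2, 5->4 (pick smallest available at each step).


Kahn's algorithm, process smallest node first
Order: [1, 3, 5, 2, 0, 4, 6]


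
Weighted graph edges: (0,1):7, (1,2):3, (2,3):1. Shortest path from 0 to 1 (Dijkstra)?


Dijkstra from 0:
Distances: {0: 0, 1: 7, 2: 10, 3: 11}
Shortest distance to 1 = 7, path = [0, 1]


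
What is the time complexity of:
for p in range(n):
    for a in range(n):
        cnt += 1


Per nesting level: O(n) * O(n) = O(n^2)
Complexity: O(n^2)


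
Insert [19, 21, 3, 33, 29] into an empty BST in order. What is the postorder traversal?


Root = 19; build tree by BST insertion.
Postorder traversal: [3, 29, 33, 21, 19]


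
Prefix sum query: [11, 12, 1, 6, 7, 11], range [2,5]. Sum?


Prefix sums: [0, 11, 23, 24, 30, 37, 48]
Sum[2..5] = prefix[6] - prefix[2] = 48 - 23 = 25


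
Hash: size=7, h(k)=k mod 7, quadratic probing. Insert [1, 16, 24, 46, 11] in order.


Insertions: 1->slot 1; 16->slot 2; 24->slot 3; 46->slot 4; 11->slot 5
Table: [None, 1, 16, 24, 46, 11, None]


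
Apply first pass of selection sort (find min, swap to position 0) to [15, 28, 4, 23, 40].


After one pass: [4, 28, 15, 23, 40]


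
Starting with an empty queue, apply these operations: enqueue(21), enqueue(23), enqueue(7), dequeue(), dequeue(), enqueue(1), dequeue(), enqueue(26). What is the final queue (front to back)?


enqueue(21) -> [21]
enqueue(23) -> [21, 23]
enqueue(7) -> [21, 23, 7]
dequeue() returns 21 -> [23, 7]
dequeue() returns 23 -> [7]
enqueue(1) -> [7, 1]
dequeue() returns 7 -> [1]
enqueue(26) -> [1, 26]
Final queue (front to back): [1, 26]


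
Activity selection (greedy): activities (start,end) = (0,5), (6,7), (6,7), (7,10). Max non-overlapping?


Greedy: pick earliest-ending, then skip overlaps.
Selected (3 activities): [(0, 5), (6, 7), (7, 10)]


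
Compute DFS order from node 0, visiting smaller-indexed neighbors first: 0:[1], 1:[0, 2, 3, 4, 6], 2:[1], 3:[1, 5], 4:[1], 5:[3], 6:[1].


DFS stack-based: start with [0]
Visit order: [0, 1, 2, 3, 5, 4, 6]


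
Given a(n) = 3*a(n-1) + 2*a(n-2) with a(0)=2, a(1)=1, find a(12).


Build bottom-up:
...a(10)=169099, a(11)=602255, a(12)=3*602255+2*169099=2144963


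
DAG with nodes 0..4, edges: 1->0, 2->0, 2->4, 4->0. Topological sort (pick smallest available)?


Kahn's algorithm, process smallest node first
Order: [1, 2, 3, 4, 0]


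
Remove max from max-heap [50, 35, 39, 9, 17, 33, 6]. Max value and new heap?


Max = 50
Replace root with last, heapify down
Resulting heap: [39, 35, 33, 9, 17, 6]


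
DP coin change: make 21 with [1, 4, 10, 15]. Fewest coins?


dp[0]=0; dp[i]=1+min(dp[i-c] for c in coins)
...dp[16]=2, dp[17]=3, dp[18]=3, dp[19]=2, dp[20]=2, dp[21]=3
Minimum coins for 21 = 3


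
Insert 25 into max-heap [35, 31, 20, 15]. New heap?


Append 25: [35, 31, 20, 15, 25]
Bubble up: no swaps needed
Result: [35, 31, 20, 15, 25]


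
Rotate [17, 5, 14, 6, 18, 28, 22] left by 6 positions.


Left rotate by 6: [22, 17, 5, 14, 6, 18, 28]


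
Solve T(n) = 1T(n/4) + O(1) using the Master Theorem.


a=1, b=4, c=0. log_4(1)=0 = c=0. Case 2: O(n^c log n) = O(log n)
Complexity: O(log n)


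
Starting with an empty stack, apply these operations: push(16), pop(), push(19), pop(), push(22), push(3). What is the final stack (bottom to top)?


push(16) -> [16]
pop() returns 16 -> []
push(19) -> [19]
pop() returns 19 -> []
push(22) -> [22]
push(3) -> [22, 3]
Final stack (bottom to top): [22, 3]


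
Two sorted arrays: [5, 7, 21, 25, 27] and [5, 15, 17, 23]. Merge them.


Compare heads, take smaller each step.
Merged: [5, 5, 7, 15, 17, 21, 23, 25, 27]


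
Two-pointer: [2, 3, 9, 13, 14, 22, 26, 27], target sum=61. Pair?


Two pointers: lo=0, hi=7
No pair sums to 61


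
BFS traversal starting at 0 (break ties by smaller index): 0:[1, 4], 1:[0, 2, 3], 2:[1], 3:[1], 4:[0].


BFS queue: start with [0]
Visit order: [0, 1, 4, 2, 3]


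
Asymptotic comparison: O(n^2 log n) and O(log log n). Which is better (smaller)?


double-logarithmic grows slower than n^2 log n
O(log log n) is asymptotically smaller; O(n^2 log n) grows faster


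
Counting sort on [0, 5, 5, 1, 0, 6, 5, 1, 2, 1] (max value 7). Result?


Count array: [2, 3, 1, 0, 0, 3, 1, 0]
Reconstruct: [0, 0, 1, 1, 1, 2, 5, 5, 5, 6]


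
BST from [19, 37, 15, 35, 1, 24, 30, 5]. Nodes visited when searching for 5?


BST root = 19
Search for 5: compare at each node
Path: [19, 15, 1, 5]


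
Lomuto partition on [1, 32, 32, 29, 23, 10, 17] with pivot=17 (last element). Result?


Elements <= 17 go left of pivot.
Result: [1, 10, 17, 29, 23, 32, 32], pivot at index 2


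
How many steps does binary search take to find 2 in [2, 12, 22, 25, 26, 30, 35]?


Search for 2:
[0,6] mid=3 arr[3]=25
[0,2] mid=1 arr[1]=12
[0,0] mid=0 arr[0]=2
Total: 3 comparisons


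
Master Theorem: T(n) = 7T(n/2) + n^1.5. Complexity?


a=7, b=2, c=1.5. log_2(7)=2.807 > c=1.5. Case 1: O(n^log_b(a)) = O(n^2.807)
Complexity: O(n^2.807)


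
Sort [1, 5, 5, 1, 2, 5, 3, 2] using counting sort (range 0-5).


Count array: [0, 2, 2, 1, 0, 3]
Reconstruct: [1, 1, 2, 2, 3, 5, 5, 5]


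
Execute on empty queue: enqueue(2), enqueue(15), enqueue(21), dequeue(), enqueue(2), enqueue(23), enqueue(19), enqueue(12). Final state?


enqueue(2) -> [2]
enqueue(15) -> [2, 15]
enqueue(21) -> [2, 15, 21]
dequeue() returns 2 -> [15, 21]
enqueue(2) -> [15, 21, 2]
enqueue(23) -> [15, 21, 2, 23]
enqueue(19) -> [15, 21, 2, 23, 19]
enqueue(12) -> [15, 21, 2, 23, 19, 12]
Final queue (front to back): [15, 21, 2, 23, 19, 12]


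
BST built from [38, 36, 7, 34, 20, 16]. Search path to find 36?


BST root = 38
Search for 36: compare at each node
Path: [38, 36]


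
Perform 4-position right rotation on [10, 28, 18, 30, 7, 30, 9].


Right rotate by 4: [30, 7, 30, 9, 10, 28, 18]


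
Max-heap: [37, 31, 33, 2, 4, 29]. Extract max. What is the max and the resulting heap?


Max = 37
Replace root with last, heapify down
Resulting heap: [33, 31, 29, 2, 4]


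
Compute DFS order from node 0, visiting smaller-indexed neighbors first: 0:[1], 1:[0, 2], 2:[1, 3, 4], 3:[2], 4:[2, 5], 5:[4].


DFS stack-based: start with [0]
Visit order: [0, 1, 2, 3, 4, 5]


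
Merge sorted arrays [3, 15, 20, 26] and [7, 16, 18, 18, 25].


Compare heads, take smaller each step.
Merged: [3, 7, 15, 16, 18, 18, 20, 25, 26]


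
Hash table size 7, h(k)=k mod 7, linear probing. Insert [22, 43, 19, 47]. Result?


Insertions: 22->slot 1; 43->slot 2; 19->slot 5; 47->slot 6
Table: [None, 22, 43, None, None, 19, 47]


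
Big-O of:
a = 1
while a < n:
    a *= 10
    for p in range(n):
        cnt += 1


Per nesting level: O(log n) * O(n) = O(n log n)
Complexity: O(n log n)


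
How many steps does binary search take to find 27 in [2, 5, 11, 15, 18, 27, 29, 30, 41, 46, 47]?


Search for 27:
[0,10] mid=5 arr[5]=27
Total: 1 comparisons


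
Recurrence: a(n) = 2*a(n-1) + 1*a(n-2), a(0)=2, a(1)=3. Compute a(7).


Build bottom-up:
...a(5)=111, a(6)=268, a(7)=2*268+1*111=647


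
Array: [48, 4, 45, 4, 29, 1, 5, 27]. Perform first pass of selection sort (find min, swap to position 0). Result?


After one pass: [1, 4, 45, 4, 29, 48, 5, 27]


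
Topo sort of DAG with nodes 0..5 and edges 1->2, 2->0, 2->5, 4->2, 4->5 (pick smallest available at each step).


Kahn's algorithm, process smallest node first
Order: [1, 3, 4, 2, 0, 5]


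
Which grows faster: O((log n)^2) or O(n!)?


polylogarithmic grows slower than factorial
O((log n)^2) is asymptotically smaller; O(n!) grows faster


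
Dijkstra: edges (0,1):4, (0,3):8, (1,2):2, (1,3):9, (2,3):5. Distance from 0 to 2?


Dijkstra from 0:
Distances: {0: 0, 1: 4, 2: 6, 3: 8}
Shortest distance to 2 = 6, path = [0, 1, 2]


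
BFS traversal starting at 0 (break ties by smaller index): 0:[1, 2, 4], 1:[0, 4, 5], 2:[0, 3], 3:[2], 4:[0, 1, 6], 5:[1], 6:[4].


BFS queue: start with [0]
Visit order: [0, 1, 2, 4, 5, 3, 6]


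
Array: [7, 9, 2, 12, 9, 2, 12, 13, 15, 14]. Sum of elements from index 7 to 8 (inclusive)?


Prefix sums: [0, 7, 16, 18, 30, 39, 41, 53, 66, 81, 95]
Sum[7..8] = prefix[9] - prefix[7] = 81 - 53 = 28


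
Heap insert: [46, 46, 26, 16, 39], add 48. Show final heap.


Append 48: [46, 46, 26, 16, 39, 48]
Bubble up: swap idx 5(48) with idx 2(26); swap idx 2(48) with idx 0(46)
Result: [48, 46, 46, 16, 39, 26]


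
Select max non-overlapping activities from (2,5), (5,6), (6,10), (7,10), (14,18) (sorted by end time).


Greedy: pick earliest-ending, then skip overlaps.
Selected (4 activities): [(2, 5), (5, 6), (6, 10), (14, 18)]


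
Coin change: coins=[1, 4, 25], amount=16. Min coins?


dp[0]=0; dp[i]=1+min(dp[i-c] for c in coins)
...dp[11]=5, dp[12]=3, dp[13]=4, dp[14]=5, dp[15]=6, dp[16]=4
Minimum coins for 16 = 4
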